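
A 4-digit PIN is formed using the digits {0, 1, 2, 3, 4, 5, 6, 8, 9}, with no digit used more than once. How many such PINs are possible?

3024

This is a permutation of 4 out of 9: P(9,4) = 9!/5!.
9 × 8 × 7 × 6 = 3024.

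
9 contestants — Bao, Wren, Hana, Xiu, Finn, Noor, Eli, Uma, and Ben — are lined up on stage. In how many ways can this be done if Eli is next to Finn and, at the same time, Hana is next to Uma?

Treat {Eli,Finn} as one block (2 orders) and {Hana,Uma} as another (2 orders).
That leaves 7 units to arrange: 2 × 2 × 7! = 4 × 5040 = 20160.

20160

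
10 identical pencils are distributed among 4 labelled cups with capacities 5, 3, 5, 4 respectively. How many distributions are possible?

By stars and bars, unrestricted non-negative solutions to x_1+…+x_4 = 10 number C(10+3,3) = 286.
Subtract solutions that violate a single cap (substitute x_i' = x_i − (cap_i+1)): x_1 ≥ 6 gives C(7,3) = 35; x_2 ≥ 4 gives C(9,3) = 84; x_3 ≥ 6 gives C(7,3) = 35; x_4 ≥ 5 gives C(8,3) = 56. Together 210.
Add back pairs where two caps are both exceeded: 1 + 0 + 0 + 1 + 4 + 0 = 6.
By inclusion–exclusion the count is 286 − 210 + 6 = 82.

82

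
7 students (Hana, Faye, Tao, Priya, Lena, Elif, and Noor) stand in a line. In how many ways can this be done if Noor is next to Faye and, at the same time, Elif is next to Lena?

Treat {Noor,Faye} as one block (2 orders) and {Elif,Lena} as another (2 orders).
That leaves 5 units to arrange: 2 × 2 × 5! = 4 × 120 = 480.

480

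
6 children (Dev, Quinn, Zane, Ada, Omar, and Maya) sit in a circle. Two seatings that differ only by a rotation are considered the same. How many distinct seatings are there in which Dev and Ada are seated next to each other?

48

Treat {Dev, Ada} as one unit (2 internal orders) and seat the resulting 5 units around the table: (4)! circular arrangements.
So 2 × (4)! = 2 × 24 = 48.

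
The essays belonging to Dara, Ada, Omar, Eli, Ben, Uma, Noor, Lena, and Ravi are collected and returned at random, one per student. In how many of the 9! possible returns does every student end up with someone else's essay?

133496

Let Aᵢ be the assignments in which student i gets their own essay. We want the size of the complement of A₁∪…∪A_9.
By inclusion–exclusion this is Σ_{j=0}^{9} (−1)^j C(9,j)·(9−j)!.
Computing: 362880 − 362880 + 181440 − 60480 + 15120 − 3024 + 504 − 72 + 9 − 1 = 133496.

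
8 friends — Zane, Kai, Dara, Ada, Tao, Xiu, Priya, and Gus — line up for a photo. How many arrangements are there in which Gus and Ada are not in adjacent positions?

There are 8! = 40320 arrangements in all. If Gus and Ada are adjacent, merging them into one block gives 2·(7)! = 10080 arrangements.
Complementary counting: 40320 − 10080 = 30240.

30240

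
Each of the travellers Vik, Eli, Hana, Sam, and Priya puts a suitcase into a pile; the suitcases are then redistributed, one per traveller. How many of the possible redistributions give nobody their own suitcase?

Count assignments avoiding every fixed point. For any j of the 5 travellers fixed to their own suitcase, the other 5−j can be arranged in (5−j)! ways.
By inclusion–exclusion this is Σ_{j=0}^{5} (−1)^j C(5,j)·(5−j)!.
Computing: 120 − 120 + 60 − 20 + 5 − 1 = 44.

44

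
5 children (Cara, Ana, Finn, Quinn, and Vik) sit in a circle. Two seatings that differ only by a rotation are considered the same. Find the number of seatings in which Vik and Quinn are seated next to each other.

Glue Vik and Quinn into a block (2 internal orders). Seating 4 units around a circle gives (3)! arrangements.
So 2 × (3)! = 2 × 6 = 12.

12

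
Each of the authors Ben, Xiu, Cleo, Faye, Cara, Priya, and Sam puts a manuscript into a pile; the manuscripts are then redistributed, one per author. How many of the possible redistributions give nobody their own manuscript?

1854

Let Aᵢ be the assignments in which author i gets their own manuscript. We want the size of the complement of A₁∪…∪A_7.
By inclusion–exclusion this is Σ_{j=0}^{7} (−1)^j C(7,j)·(7−j)!.
Computing: 5040 − 5040 + 2520 − 840 + 210 − 42 + 7 − 1 = 1854.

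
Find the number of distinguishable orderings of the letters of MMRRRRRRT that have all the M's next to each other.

Treat the 2 copies of M as a single block. The multiset to arrange is then {MM, R, R, R, R, R, R, T}, 8 items in all.
That gives (8)!/(6!) = 56 arrangements.

56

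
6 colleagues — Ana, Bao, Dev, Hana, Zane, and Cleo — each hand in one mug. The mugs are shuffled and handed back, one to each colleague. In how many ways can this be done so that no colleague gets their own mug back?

This is the derangement count D_6: permutations of 6 items with no fixed point.
By inclusion–exclusion this is Σ_{j=0}^{6} (−1)^j C(6,j)·(6−j)!.
Computing: 720 − 720 + 360 − 120 + 30 − 6 + 1 = 265.

265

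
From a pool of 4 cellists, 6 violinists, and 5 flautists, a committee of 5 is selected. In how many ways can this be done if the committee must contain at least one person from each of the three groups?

With no constraint there are C(15,5) = 3003 possible selections.
Selections missing a whole group: no cellists → C(11,5) = 462; no violinists → C(9,5) = 126; no flautists → C(10,5) = 252.
Add back selections omitting two groups (i.e. drawn from a single group): C(4,5) + C(6,5) + C(5,5) = 7.
By inclusion–exclusion: 3003 − 840 + 7 = 2170.

2170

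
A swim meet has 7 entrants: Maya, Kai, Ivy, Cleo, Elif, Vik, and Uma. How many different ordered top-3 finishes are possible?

This is an ordered selection of 3 from 7: P(7,3).
That gives 7 × 6 × 5 = 210.

210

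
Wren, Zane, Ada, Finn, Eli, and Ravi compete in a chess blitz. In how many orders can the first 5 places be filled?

720

This is an ordered selection of 5 from 6: P(6,5).
That gives 6 × 5 × 4 × 3 × 2 = 720.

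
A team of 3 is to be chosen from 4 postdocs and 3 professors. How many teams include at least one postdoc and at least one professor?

With no constraint there are C(7,3) = 35 possible selections.
Selections missing a whole group: no postdocs → C(3,3) = 1; no professors → C(4,3) = 4.
Both groups omitted at once is impossible, so 35 − 5 = 30.

30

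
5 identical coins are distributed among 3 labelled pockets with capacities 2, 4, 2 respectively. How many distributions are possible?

8

Without the upper bounds there are C(7,2) = 21 ways to split 5 among 3 pockets.
Subtract solutions that violate a single cap (substitute x_i' = x_i − (cap_i+1)): x_1 ≥ 3 gives C(4,2) = 6; x_2 ≥ 5 gives C(2,2) = 1; x_3 ≥ 3 gives C(4,2) = 6. Together 13.
No two caps can be exceeded simultaneously, so the pair terms are all 0.
By inclusion–exclusion the count is 21 − 13 + 0 = 8.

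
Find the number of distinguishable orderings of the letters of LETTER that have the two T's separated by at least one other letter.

120

There are 6!/(2!·2!) = 180 arrangements of LETTER in total.
If the two T's are adjacent, glue them into one block, leaving 5 items to arrange: (5)!/(2!) = 60 ways.
Hence 180 − 60 = 120.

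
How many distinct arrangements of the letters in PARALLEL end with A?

With the last slot taken by A, it remains to arrange the other 7 letters (PRALLEL).
Those 7 letters have L appearing 3 times, giving (7)!/(3!) = 840.

840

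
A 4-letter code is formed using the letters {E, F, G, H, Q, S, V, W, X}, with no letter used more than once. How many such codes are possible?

Choose and order 4 of the 9 symbols: the first letter has 9 options, the next 8, then 7, 6.
9 × 8 × 7 × 6 = 3024.

3024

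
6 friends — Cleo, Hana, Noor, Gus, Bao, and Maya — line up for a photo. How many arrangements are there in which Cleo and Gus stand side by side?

Glue Cleo and Gus into one block (2 internal orders), leaving 5 units to arrange in a row.
So the count is 2·(5)! = 240.

240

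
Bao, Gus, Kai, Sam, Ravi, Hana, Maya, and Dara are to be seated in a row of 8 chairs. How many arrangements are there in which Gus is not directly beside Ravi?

There are 8! = 40320 arrangements in all. If Gus and Ravi are adjacent, merging them into one block gives 2·(7)! = 10080 arrangements.
Complementary counting: 40320 − 10080 = 30240.

30240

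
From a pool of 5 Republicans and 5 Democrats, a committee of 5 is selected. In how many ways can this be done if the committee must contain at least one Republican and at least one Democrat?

Unrestricted: C(10,5) = 252 ways to pick any 5 of the 10.
Selections missing a whole group: no Republicans → C(5,5) = 1; no Democrats → C(5,5) = 1.
Both groups omitted at once is impossible, so 252 − 2 = 250.

250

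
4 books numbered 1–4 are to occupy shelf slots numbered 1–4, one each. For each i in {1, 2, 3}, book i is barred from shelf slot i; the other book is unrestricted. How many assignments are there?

Let Aᵢ (for i ∈ {1, 2, 3}) be the placements that put book i in its forbidden shelf slot. Any j of these fix j positions, leaving (4−j)! ways to fill the rest, and there are C(3,j) ways to pick which j.
By inclusion–exclusion, the number of valid placements is Σ_{j=0}^{3} (−1)^j C(3,j)·(4−j)!.
Computing: 24 − 18 + 6 − 1 = 11.

11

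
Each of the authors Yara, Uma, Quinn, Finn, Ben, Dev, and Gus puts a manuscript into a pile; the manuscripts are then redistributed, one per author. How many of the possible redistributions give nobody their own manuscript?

This is the derangement count D_7: permutations of 7 items with no fixed point.
By inclusion–exclusion this is Σ_{j=0}^{7} (−1)^j C(7,j)·(7−j)!.
Computing: 5040 − 5040 + 2520 − 840 + 210 − 42 + 7 − 1 = 1854.

1854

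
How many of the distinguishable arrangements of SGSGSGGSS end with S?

Fix S in the last position and arrange the remaining 8 letters.
Those 8 letters have G appearing 4 times and S appearing 4 times, giving (8)!/(4!·4!) = 70.

70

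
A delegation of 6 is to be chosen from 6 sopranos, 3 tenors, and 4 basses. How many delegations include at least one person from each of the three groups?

With no constraint there are C(13,6) = 1716 possible selections.
Subtract selections that omit an entire group: no sopranos → C(7,6) = 7; no tenors → C(10,6) = 210; no basses → C(9,6) = 84.
Add back selections omitting two groups (i.e. drawn from a single group): C(6,6) + C(3,6) + C(4,6) = 1.
By inclusion–exclusion: 1716 − 301 + 1 = 1416.

1416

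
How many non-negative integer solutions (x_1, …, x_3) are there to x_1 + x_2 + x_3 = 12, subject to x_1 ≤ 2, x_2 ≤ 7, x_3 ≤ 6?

9

By stars and bars, unrestricted non-negative solutions to x_1+…+x_3 = 12 number C(12+2,2) = 91.
Subtract solutions that violate a single cap (substitute x_i' = x_i − (cap_i+1)): x_1 ≥ 3 gives C(11,2) = 55; x_2 ≥ 8 gives C(6,2) = 15; x_3 ≥ 7 gives C(7,2) = 21. Together 91.
Add back pairs where two caps are both exceeded: 3 + 6 + 0 = 9.
By inclusion–exclusion the count is 91 − 91 + 9 = 9.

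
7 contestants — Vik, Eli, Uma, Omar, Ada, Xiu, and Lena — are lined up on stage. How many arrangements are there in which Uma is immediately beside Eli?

1440

Glue Uma and Eli into one block (2 internal orders), leaving 6 units to arrange in a row.
So the count is 2·(6)! = 1440.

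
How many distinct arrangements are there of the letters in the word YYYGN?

20

The 5 letters of YYYGN have repeats: Y appearing 3 times.
The number of distinct arrangements is 5!/(3!) = 120/6 = 20.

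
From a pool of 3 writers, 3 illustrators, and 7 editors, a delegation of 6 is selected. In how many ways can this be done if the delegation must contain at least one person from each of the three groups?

With no constraint there are C(13,6) = 1716 possible selections.
Subtract selections that omit an entire group: no writers → C(10,6) = 210; no illustrators → C(10,6) = 210; no editors → C(6,6) = 1.
Add back selections omitting two groups (i.e. drawn from a single group): C(3,6) + C(3,6) + C(7,6) = 7.
By inclusion–exclusion: 1716 − 421 + 7 = 1302.

1302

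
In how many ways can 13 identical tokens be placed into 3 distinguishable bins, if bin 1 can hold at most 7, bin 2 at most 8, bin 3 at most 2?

12

By stars and bars, unrestricted non-negative solutions to x_1+…+x_3 = 13 number C(13+2,2) = 105.
Subtract solutions that violate a single cap (substitute x_i' = x_i − (cap_i+1)): x_1 ≥ 8 gives C(7,2) = 21; x_2 ≥ 9 gives C(6,2) = 15; x_3 ≥ 3 gives C(12,2) = 66. Together 102.
Add back pairs where two caps are both exceeded: 0 + 6 + 3 = 9.
By inclusion–exclusion the count is 105 − 102 + 9 = 12.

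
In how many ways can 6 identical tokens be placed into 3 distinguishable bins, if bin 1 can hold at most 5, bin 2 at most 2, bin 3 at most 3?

11

By stars and bars, unrestricted non-negative solutions to x_1+…+x_3 = 6 number C(6+2,2) = 28.
Subtract solutions that violate a single cap (substitute x_i' = x_i − (cap_i+1)): x_1 ≥ 6 gives C(2,2) = 1; x_2 ≥ 3 gives C(5,2) = 10; x_3 ≥ 4 gives C(4,2) = 6. Together 17.
No two caps can be exceeded simultaneously, so the pair terms are all 0.
By inclusion–exclusion the count is 28 − 17 + 0 = 11.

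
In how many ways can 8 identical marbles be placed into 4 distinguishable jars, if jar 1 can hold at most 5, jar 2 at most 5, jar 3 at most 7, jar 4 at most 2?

88

Without the upper bounds there are C(11,3) = 165 ways to split 8 among 4 jars.
Subtract solutions that violate a single cap (substitute x_i' = x_i − (cap_i+1)): x_1 ≥ 6 gives C(5,3) = 10; x_2 ≥ 6 gives C(5,3) = 10; x_3 ≥ 8 gives C(3,3) = 1; x_4 ≥ 3 gives C(8,3) = 56. Together 77.
No two caps can be exceeded simultaneously, so the pair terms are all 0.
By inclusion–exclusion the count is 165 − 77 + 0 = 88.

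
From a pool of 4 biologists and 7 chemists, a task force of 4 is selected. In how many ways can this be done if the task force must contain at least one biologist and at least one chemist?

294

Unrestricted: C(11,4) = 330 ways to pick any 4 of the 11.
Selections missing a whole group: no biologists → C(7,4) = 35; no chemists → C(4,4) = 1.
Both groups omitted at once is impossible, so 330 − 36 = 294.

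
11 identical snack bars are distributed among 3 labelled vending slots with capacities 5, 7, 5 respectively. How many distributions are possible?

Ignoring the caps, the number of non-negative solutions to x_1+…+x_3 = 11 is C(13,2) = 78.
Subtract solutions that violate a single cap (substitute x_i' = x_i − (cap_i+1)): x_1 ≥ 6 gives C(7,2) = 21; x_2 ≥ 8 gives C(5,2) = 10; x_3 ≥ 6 gives C(7,2) = 21. Together 52.
No two caps can be exceeded simultaneously, so the pair terms are all 0.
By inclusion–exclusion the count is 78 − 52 + 0 = 26.

26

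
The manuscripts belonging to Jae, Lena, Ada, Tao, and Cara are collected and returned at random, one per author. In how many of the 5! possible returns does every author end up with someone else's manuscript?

44

This is the derangement count D_5: permutations of 5 items with no fixed point.
By inclusion–exclusion this is Σ_{j=0}^{5} (−1)^j C(5,j)·(5−j)!.
Computing: 120 − 120 + 60 − 20 + 5 − 1 = 44.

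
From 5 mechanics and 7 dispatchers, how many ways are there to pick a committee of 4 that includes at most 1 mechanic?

210

Split by how many mechanics are chosen (0 through 1).
Sum: C(5,0)·C(7,4) + C(5,1)·C(7,3) = 35 + 175 = 210.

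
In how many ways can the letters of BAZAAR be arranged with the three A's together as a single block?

24

Treat the 3 copies of A as a single block. The multiset to arrange is then {AAA, B, R, Z}, 4 items in all.
All 4 items are distinct, so there are (4)! = 24 arrangements.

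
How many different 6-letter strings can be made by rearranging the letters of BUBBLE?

120

Letter multiplicities in BUBBLE: B×3, E×1, L×1, U×1.
The number of distinct arrangements is 6!/(3!) = 720/6 = 120.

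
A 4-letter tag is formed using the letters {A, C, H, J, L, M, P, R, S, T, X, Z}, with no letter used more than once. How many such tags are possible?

This is a permutation of 4 out of 12: P(12,4) = 12!/8!.
That product is 12 × 11 × 10 × 9 = 11880.

11880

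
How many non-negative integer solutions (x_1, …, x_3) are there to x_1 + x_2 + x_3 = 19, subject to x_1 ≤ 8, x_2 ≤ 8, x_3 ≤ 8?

Ignoring the caps, the number of non-negative solutions to x_1+…+x_3 = 19 is C(21,2) = 210.
Subtract solutions that violate a single cap (substitute x_i' = x_i − (cap_i+1)): x_1 ≥ 9 gives C(12,2) = 66; x_2 ≥ 9 gives C(12,2) = 66; x_3 ≥ 9 gives C(12,2) = 66. Together 198.
Add back pairs where two caps are both exceeded: 3 + 3 + 3 = 9.
By inclusion–exclusion the count is 210 − 198 + 9 = 21.

21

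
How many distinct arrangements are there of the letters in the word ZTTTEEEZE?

The 9 letters of ZTTTEEEZE have repeats: E appearing 4 times, T appearing 3 times, and Z appearing twice.
The number of distinct arrangements is 9!/(4!·3!·2!) = 362880/288 = 1260.

1260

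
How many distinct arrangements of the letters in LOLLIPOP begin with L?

With the first slot taken by L, it remains to arrange the other 7 letters (OLLIPOP).
Those 7 letters have L appearing twice, O appearing twice, and P appearing twice, giving (7)!/(2!·2!·2!) = 630.

630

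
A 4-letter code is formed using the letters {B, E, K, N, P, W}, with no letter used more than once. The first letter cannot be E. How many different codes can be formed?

The first letter has 6−1 = 5 choices (anything except E).
The remaining 3 letters are filled from the other 5 symbols without repetition: 5 × 4 × 3 = 60.
Total: 5 × 60 = 300.

300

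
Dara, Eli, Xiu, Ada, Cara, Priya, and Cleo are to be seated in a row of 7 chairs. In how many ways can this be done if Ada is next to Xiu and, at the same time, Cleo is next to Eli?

480

Treat {Ada,Xiu} as one block (2 orders) and {Cleo,Eli} as another (2 orders).
That leaves 5 units to arrange: 2 × 2 × 5! = 4 × 120 = 480.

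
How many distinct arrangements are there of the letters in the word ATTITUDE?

6720

ATTITUDE has 8 letters with T appearing 3 times.
The number of distinct arrangements is 8!/(3!) = 40320/6 = 6720.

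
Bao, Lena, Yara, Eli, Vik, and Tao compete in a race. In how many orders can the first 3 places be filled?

120

There are 6 choices for 1st place, 5 for 2nd, and 4 for 3rd.
That gives 6 × 5 × 4 = 120.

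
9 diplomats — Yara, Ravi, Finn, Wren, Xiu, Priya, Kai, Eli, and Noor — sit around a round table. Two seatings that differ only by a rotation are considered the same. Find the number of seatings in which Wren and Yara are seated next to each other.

Treat {Wren, Yara} as one unit (2 internal orders) and seat the resulting 8 units around the table: (7)! circular arrangements.
So 2 × (7)! = 2 × 5040 = 10080.

10080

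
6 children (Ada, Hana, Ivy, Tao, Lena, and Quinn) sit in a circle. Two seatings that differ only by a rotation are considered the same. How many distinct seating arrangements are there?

120

Around a circle, 6 distinct people have 6!/6 = (5)! = 120 rotationally distinct seatings.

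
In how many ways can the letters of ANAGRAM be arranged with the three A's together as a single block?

120

Treat the 3 copies of A as a single block. The multiset to arrange is then {AAA, G, M, N, R}, 5 items in all.
All 5 items are distinct, so there are (5)! = 120 arrangements.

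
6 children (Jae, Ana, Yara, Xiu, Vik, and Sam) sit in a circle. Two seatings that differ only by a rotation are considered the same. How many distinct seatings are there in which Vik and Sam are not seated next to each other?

72

All circular seatings of 6 people number (5)! = 120.
Seatings with Vik beside Sam: treat them as a block with 2 internal orders, giving 2 × (4)! = 48.
Subtracting, 120 − 48 = 72.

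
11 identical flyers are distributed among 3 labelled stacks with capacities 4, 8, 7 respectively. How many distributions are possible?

Ignoring the caps, the number of non-negative solutions to x_1+…+x_3 = 11 is C(13,2) = 78.
Subtract solutions that violate a single cap (substitute x_i' = x_i − (cap_i+1)): x_1 ≥ 5 gives C(8,2) = 28; x_2 ≥ 9 gives C(4,2) = 6; x_3 ≥ 8 gives C(5,2) = 10. Together 44.
No two caps can be exceeded simultaneously, so the pair terms are all 0.
By inclusion–exclusion the count is 78 − 44 + 0 = 34.

34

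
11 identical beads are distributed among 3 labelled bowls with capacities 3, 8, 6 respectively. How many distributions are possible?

22

Without the upper bounds there are C(13,2) = 78 ways to split 11 among 3 bowls.
Subtract solutions that violate a single cap (substitute x_i' = x_i − (cap_i+1)): x_1 ≥ 4 gives C(9,2) = 36; x_2 ≥ 9 gives C(4,2) = 6; x_3 ≥ 7 gives C(6,2) = 15. Together 57.
Add back pairs where two caps are both exceeded: 0 + 1 + 0 = 1.
By inclusion–exclusion the count is 78 − 57 + 1 = 22.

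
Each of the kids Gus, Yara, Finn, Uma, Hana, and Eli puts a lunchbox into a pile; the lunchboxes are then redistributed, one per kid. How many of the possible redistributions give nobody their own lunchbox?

265

This is the derangement count D_6: permutations of 6 items with no fixed point.
By inclusion–exclusion this is Σ_{j=0}^{6} (−1)^j C(6,j)·(6−j)!.
Computing: 720 − 720 + 360 − 120 + 30 − 6 + 1 = 265.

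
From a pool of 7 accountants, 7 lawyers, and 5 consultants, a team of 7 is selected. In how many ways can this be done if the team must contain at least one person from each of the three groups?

45374

Unrestricted: C(19,7) = 50388 ways to pick any 7 of the 19.
Selections missing a whole group: no accountants → C(12,7) = 792; no lawyers → C(12,7) = 792; no consultants → C(14,7) = 3432.
Add back selections omitting two groups (i.e. drawn from a single group): C(7,7) + C(7,7) + C(5,7) = 2.
By inclusion–exclusion: 50388 − 5016 + 2 = 45374.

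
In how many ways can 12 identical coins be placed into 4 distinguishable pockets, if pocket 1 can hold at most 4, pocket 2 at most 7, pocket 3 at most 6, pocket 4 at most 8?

Ignoring the caps, the number of non-negative solutions to x_1+…+x_4 = 12 is C(15,3) = 455.
Subtract solutions that violate a single cap (substitute x_i' = x_i − (cap_i+1)): x_1 ≥ 5 gives C(10,3) = 120; x_2 ≥ 8 gives C(7,3) = 35; x_3 ≥ 7 gives C(8,3) = 56; x_4 ≥ 9 gives C(6,3) = 20. Together 231.
Add back pairs where two caps are both exceeded: 0 + 1 + 0 + 0 + 0 + 0 = 1.
By inclusion–exclusion the count is 455 − 231 + 1 = 225.

225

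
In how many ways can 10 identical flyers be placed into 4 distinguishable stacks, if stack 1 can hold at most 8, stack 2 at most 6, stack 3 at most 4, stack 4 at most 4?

151

Ignoring the caps, the number of non-negative solutions to x_1+…+x_4 = 10 is C(13,3) = 286.
Subtract solutions that violate a single cap (substitute x_i' = x_i − (cap_i+1)): x_1 ≥ 9 gives C(4,3) = 4; x_2 ≥ 7 gives C(6,3) = 20; x_3 ≥ 5 gives C(8,3) = 56; x_4 ≥ 5 gives C(8,3) = 56. Together 136.
Add back pairs where two caps are both exceeded: 0 + 0 + 0 + 0 + 0 + 1 = 1.
By inclusion–exclusion the count is 286 − 136 + 1 = 151.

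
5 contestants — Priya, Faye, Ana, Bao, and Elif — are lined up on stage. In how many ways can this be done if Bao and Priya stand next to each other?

Glue Bao and Priya into one block (2 internal orders), leaving 4 units to arrange in a row.
That gives 2 × 4! = 2 × 24 = 48.

48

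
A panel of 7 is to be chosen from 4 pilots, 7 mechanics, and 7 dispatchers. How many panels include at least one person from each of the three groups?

27734

Unrestricted: C(18,7) = 31824 ways to pick any 7 of the 18.
Subtract selections that omit an entire group: no pilots → C(14,7) = 3432; no mechanics → C(11,7) = 330; no dispatchers → C(11,7) = 330.
Add back selections omitting two groups (i.e. drawn from a single group): C(4,7) + C(7,7) + C(7,7) = 2.
By inclusion–exclusion: 31824 − 4092 + 2 = 27734.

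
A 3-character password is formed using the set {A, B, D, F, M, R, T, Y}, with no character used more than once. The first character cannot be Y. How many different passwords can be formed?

The first character has 8−1 = 7 choices (anything except Y).
The remaining 2 characters are filled from the other 7 symbols without repetition: 7 × 6 = 42.
Total: 7 × 42 = 294.

294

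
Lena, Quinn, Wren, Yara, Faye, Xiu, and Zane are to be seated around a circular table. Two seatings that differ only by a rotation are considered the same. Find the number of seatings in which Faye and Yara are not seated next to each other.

480

Without the restriction there are (6)! = 720 seatings.
Seatings with Faye beside Yara: treat them as a block with 2 internal orders, giving 2 × (5)! = 240.
Subtracting, 720 − 240 = 480.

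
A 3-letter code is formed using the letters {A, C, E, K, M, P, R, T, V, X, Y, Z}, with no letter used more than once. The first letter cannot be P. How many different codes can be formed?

The first letter has 12−1 = 11 choices (anything except P).
The remaining 2 letters are filled from the other 11 symbols without repetition: 11 × 10 = 110.
Total: 11 × 110 = 1210.

1210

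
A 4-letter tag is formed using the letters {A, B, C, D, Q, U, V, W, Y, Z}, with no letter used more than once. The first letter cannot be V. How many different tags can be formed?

The first letter has 10−1 = 9 choices (anything except V).
The remaining 3 letters are filled from the other 9 symbols without repetition: 9 × 8 × 7 = 504.
Total: 9 × 504 = 4536.

4536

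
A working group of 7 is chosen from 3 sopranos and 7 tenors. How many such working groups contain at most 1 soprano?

Split by how many sopranos are chosen (0 through 1).
Sum: C(3,0)·C(7,7) + C(3,1)·C(7,6) = 1 + 21 = 22.

22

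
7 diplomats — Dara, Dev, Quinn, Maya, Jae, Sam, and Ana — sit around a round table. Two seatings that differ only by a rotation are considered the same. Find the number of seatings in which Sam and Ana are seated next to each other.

240

Treat {Sam, Ana} as one unit (2 internal orders) and seat the resulting 6 units around the table: (5)! circular arrangements.
So 2 × (5)! = 2 × 120 = 240.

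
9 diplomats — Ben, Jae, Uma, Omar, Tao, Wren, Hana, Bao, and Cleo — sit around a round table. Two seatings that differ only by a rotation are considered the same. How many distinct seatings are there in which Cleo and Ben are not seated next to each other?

30240

All circular seatings of 9 people number (8)! = 40320.
Those with Cleo next to Ben: fuse the pair into one unit and seat 8 units around a circle — 2·(7)! = 10080.
Subtracting, 40320 − 10080 = 30240.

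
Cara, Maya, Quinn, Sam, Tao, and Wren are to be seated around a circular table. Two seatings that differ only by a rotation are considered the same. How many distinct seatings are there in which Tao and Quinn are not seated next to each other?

Without the restriction there are (5)! = 120 seatings.
Seatings with Tao beside Quinn: treat them as a block with 2 internal orders, giving 2 × (4)! = 48.
Subtracting, 120 − 48 = 72.

72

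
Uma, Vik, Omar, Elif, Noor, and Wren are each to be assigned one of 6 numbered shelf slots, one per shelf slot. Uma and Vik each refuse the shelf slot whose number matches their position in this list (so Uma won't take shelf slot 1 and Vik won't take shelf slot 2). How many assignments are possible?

Let Aᵢ (for i ∈ {1, 2}) be the placements that put person i in their forbidden shelf slot. Any j of these fix j positions, leaving (6−j)! ways to fill the rest, and there are C(2,j) ways to pick which j.
By inclusion–exclusion, the number of valid placements is Σ_{j=0}^{2} (−1)^j C(2,j)·(6−j)!.
Computing: 720 − 240 + 24 = 504.

504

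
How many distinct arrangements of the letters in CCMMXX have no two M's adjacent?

60

Total arrangements of CCMMXX: 6!/(2!·2!·2!) = 90.
Arrangements with the M's together: treat MM as one letter, giving (5)!/(2!·2!) = 30.
Hence 90 − 30 = 60.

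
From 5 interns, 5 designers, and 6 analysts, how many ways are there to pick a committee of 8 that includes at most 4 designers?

Split by how many designers are chosen (0 through 4).
Sum: C(5,0)·C(11,8) + C(5,1)·C(11,7) + C(5,2)·C(11,6) + C(5,3)·C(11,5) + C(5,4)·C(11,4) = 165 + 1650 + 4620 + 4620 + 1650 = 12705.

12705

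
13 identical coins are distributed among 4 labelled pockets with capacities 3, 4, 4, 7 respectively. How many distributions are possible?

50

Without the upper bounds there are C(16,3) = 560 ways to split 13 among 4 pockets.
Subtract solutions that violate a single cap (substitute x_i' = x_i − (cap_i+1)): x_1 ≥ 4 gives C(12,3) = 220; x_2 ≥ 5 gives C(11,3) = 165; x_3 ≥ 5 gives C(11,3) = 165; x_4 ≥ 8 gives C(8,3) = 56. Together 606.
Add back pairs where two caps are both exceeded: 35 + 35 + 4 + 20 + 1 + 1 = 96.
By inclusion–exclusion the count is 560 − 606 + 96 = 50.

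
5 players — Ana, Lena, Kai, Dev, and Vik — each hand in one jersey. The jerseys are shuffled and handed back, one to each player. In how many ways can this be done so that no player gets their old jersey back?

Count assignments avoiding every fixed point. For any j of the 5 players fixed to their old jersey, the other 5−j can be arranged in (5−j)! ways.
By inclusion–exclusion this is Σ_{j=0}^{5} (−1)^j C(5,j)·(5−j)!.
Computing: 120 − 120 + 60 − 20 + 5 − 1 = 44.

44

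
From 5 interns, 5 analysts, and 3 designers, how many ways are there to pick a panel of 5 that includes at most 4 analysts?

Split by how many analysts are chosen (0 through 4).
Sum: C(5,0)·C(8,5) + C(5,1)·C(8,4) + C(5,2)·C(8,3) + C(5,3)·C(8,2) + C(5,4)·C(8,1) = 56 + 350 + 560 + 280 + 40 = 1286.

1286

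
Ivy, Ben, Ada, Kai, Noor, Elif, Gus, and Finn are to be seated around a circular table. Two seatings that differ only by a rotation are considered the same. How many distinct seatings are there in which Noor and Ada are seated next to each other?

1440

Treat {Noor, Ada} as one unit (2 internal orders) and seat the resulting 7 units around the table: (6)! circular arrangements.
So 2 × (6)! = 2 × 720 = 1440.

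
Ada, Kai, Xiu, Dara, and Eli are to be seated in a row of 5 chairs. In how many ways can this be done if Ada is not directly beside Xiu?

72

Of the 5! = 120 arrangements, those with Ada and Xiu adjacent number 2 × 4! = 48 (treat the pair as a block with 2 internal orders).
Complementary counting: 120 − 48 = 72.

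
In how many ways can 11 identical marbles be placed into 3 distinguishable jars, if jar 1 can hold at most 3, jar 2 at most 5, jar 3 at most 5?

6

Ignoring the caps, the number of non-negative solutions to x_1+…+x_3 = 11 is C(13,2) = 78.
Subtract solutions that violate a single cap (substitute x_i' = x_i − (cap_i+1)): x_1 ≥ 4 gives C(9,2) = 36; x_2 ≥ 6 gives C(7,2) = 21; x_3 ≥ 6 gives C(7,2) = 21. Together 78.
Add back pairs where two caps are both exceeded: 3 + 3 + 0 = 6.
By inclusion–exclusion the count is 78 − 78 + 6 = 6.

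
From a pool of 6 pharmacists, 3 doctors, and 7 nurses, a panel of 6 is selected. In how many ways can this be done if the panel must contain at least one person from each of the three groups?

Total 6-person selections from all 16: C(16,6) = 8008.
Selections missing a whole group: no pharmacists → C(10,6) = 210; no doctors → C(13,6) = 1716; no nurses → C(9,6) = 84.
Add back selections omitting two groups (i.e. drawn from a single group): C(6,6) + C(3,6) + C(7,6) = 8.
By inclusion–exclusion: 8008 − 2010 + 8 = 6006.

6006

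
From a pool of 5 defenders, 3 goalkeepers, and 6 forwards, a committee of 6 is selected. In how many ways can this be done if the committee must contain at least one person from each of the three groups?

Total 6-person selections from all 14: C(14,6) = 3003.
Subtract selections that omit an entire group: no defenders → C(9,6) = 84; no goalkeepers → C(11,6) = 462; no forwards → C(8,6) = 28.
Add back selections omitting two groups (i.e. drawn from a single group): C(5,6) + C(3,6) + C(6,6) = 1.
By inclusion–exclusion: 3003 − 574 + 1 = 2430.

2430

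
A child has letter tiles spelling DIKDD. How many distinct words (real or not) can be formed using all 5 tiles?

Letter multiplicities in DIKDD: D×3, I×1, K×1.
So there are 5! / (3!) = 20 distinguishable arrangements.

20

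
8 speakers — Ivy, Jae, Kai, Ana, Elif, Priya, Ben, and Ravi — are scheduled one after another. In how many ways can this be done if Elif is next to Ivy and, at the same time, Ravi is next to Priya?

2880

Treat {Elif,Ivy} as one block (2 orders) and {Ravi,Priya} as another (2 orders).
That leaves 6 units to arrange: 2 × 2 × 6! = 4 × 720 = 2880.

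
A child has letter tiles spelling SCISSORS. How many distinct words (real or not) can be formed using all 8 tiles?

SCISSORS has 8 letters with S appearing 4 times.
So there are 8! / (4!) = 1680 distinguishable arrangements.

1680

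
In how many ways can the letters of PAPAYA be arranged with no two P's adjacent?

Total arrangements of PAPAYA: 6!/(3!·2!) = 60.
Arrangements with the P's together: treat PP as one letter, giving (5)!/(3!) = 20.
Hence 60 − 20 = 40.

40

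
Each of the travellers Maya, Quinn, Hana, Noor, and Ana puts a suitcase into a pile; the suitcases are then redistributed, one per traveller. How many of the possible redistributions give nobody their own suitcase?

Count assignments avoiding every fixed point. For any j of the 5 travellers fixed to their own suitcase, the other 5−j can be arranged in (5−j)! ways.
By inclusion–exclusion this is Σ_{j=0}^{5} (−1)^j C(5,j)·(5−j)!.
Computing: 120 − 120 + 60 − 20 + 5 − 1 = 44.

44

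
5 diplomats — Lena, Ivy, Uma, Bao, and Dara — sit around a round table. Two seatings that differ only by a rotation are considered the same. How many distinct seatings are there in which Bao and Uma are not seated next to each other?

Without the restriction there are (4)! = 24 seatings.
Seatings with Bao beside Uma: treat them as a block with 2 internal orders, giving 2 × (3)! = 12.
Subtracting, 24 − 12 = 12.

12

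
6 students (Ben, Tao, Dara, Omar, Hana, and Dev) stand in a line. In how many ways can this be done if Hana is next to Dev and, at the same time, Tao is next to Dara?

Treat {Hana,Dev} as one block (2 orders) and {Tao,Dara} as another (2 orders).
That leaves 4 units to arrange: 2 × 2 × 4! = 4 × 24 = 96.

96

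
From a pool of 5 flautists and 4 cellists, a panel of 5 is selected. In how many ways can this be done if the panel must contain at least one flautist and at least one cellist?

Total 5-person selections from all 9: C(9,5) = 126.
Subtract selections that omit an entire group: no flautists → C(4,5) = 0; no cellists → C(5,5) = 1.
Both groups omitted at once is impossible, so 126 − 1 = 125.

125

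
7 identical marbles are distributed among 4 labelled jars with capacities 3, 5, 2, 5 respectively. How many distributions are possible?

Without the upper bounds there are C(10,3) = 120 ways to split 7 among 4 jars.
Subtract solutions that violate a single cap (substitute x_i' = x_i − (cap_i+1)): x_1 ≥ 4 gives C(6,3) = 20; x_2 ≥ 6 gives C(4,3) = 4; x_3 ≥ 3 gives C(7,3) = 35; x_4 ≥ 6 gives C(4,3) = 4. Together 63.
Add back pairs where two caps are both exceeded: 0 + 1 + 0 + 0 + 0 + 0 = 1.
By inclusion–exclusion the count is 120 − 63 + 1 = 58.

58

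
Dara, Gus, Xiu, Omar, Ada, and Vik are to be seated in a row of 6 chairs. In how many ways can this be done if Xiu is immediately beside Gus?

Place the 4 others and the Xiu-Gus pair as 5 objects in a line; the pair has 2 internal arrangements.
So the count is 2·(5)! = 240.

240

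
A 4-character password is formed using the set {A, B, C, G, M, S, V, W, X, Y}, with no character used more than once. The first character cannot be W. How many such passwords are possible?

The first character has 10−1 = 9 choices (anything except W).
The remaining 3 characters are filled from the other 9 symbols without repetition: 9 × 8 × 7 = 504.
Total: 9 × 504 = 4536.

4536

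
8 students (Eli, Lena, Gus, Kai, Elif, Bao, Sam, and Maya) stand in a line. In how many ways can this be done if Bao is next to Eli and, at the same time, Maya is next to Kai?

Treat {Bao,Eli} as one block (2 orders) and {Maya,Kai} as another (2 orders).
That leaves 6 units to arrange: 2 × 2 × 6! = 4 × 720 = 2880.

2880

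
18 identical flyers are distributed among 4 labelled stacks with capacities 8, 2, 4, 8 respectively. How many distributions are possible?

By stars and bars, unrestricted non-negative solutions to x_1+…+x_4 = 18 number C(18+3,3) = 1330.
Subtract solutions that violate a single cap (substitute x_i' = x_i − (cap_i+1)): x_1 ≥ 9 gives C(12,3) = 220; x_2 ≥ 3 gives C(18,3) = 816; x_3 ≥ 5 gives C(16,3) = 560; x_4 ≥ 9 gives C(12,3) = 220. Together 1816.
Add back pairs where two caps are both exceeded: 84 + 35 + 1 + 286 + 84 + 35 = 525.
Subtract triples: 4 + 0 + 0 + 4 = 8.
By inclusion–exclusion the count is 1330 − 1816 + 525 − 8 = 31.

31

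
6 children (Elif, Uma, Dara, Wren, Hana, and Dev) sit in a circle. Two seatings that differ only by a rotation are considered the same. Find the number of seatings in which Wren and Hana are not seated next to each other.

Without the restriction there are (5)! = 120 seatings.
Seatings with Wren beside Hana: treat them as a block with 2 internal orders, giving 2 × (4)! = 48.
Subtracting, 120 − 48 = 72.

72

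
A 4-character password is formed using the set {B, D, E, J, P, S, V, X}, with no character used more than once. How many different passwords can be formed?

With no repetition, fill the 4 characters in order: 8 choices, then 7, down to 5.
8 × 7 × 6 × 5 = 1680.

1680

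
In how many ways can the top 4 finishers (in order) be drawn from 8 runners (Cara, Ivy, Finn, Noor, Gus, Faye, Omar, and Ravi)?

1680

There are 8 choices for 1st place, 7 for 2nd, and so on down to 5 for position 4.
That gives 8 × 7 × 6 × 5 = 1680.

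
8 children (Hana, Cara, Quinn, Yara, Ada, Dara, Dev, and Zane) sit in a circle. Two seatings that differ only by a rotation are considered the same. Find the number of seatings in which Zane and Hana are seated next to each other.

Glue Zane and Hana into a block (2 internal orders). Seating 7 units around a circle gives (6)! arrangements.
So 2 × (6)! = 2 × 720 = 1440.

1440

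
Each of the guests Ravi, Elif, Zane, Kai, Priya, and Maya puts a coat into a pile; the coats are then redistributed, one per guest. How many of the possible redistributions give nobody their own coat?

265

Count assignments avoiding every fixed point. For any j of the 6 guests fixed to their own coat, the other 6−j can be arranged in (6−j)! ways.
By inclusion–exclusion this is Σ_{j=0}^{6} (−1)^j C(6,j)·(6−j)!.
Computing: 720 − 720 + 360 − 120 + 30 − 6 + 1 = 265.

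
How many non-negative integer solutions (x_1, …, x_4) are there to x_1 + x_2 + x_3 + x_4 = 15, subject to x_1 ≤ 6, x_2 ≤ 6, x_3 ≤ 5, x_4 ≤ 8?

By stars and bars, unrestricted non-negative solutions to x_1+…+x_4 = 15 number C(15+3,3) = 816.
Subtract solutions that violate a single cap (substitute x_i' = x_i − (cap_i+1)): x_1 ≥ 7 gives C(11,3) = 165; x_2 ≥ 7 gives C(11,3) = 165; x_3 ≥ 6 gives C(12,3) = 220; x_4 ≥ 9 gives C(9,3) = 84. Together 634.
Add back pairs where two caps are both exceeded: 4 + 10 + 0 + 10 + 0 + 1 = 25.
By inclusion–exclusion the count is 816 − 634 + 25 = 207.

207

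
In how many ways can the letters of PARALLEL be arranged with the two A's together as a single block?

Treat the 2 copies of A as a single block. The multiset to arrange is then {AA, E, L, L, L, P, R}, 7 items in all.
That gives (7)!/(3!) = 840 arrangements.

840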